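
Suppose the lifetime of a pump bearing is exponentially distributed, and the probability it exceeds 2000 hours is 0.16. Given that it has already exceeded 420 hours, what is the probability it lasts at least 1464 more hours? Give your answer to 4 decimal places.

0.2615

From e^(−λ·2000) = 0.16, λ = −ln(0.16)/2000 = 0.000916291.
Memoryless: P(X > 420+1464 | X > 420) = P(X > 1464) = e^(−0.000916291·1464) ≈ 0.2615.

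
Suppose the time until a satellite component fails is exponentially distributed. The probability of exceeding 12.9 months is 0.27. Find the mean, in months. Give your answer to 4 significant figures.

9.852

e^(−λ·12.9) = 0.27 ⇒ λ = −ln(0.27)/12.9 = 0.101499.
Mean = 1/λ = 9.85234 months.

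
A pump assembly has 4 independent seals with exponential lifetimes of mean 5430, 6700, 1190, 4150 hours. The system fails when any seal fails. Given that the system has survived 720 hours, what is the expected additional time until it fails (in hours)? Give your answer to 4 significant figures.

706.9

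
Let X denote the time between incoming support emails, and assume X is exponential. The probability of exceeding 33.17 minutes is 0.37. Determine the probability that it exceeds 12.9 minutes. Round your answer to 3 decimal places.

0.679

e^(−λ·33.17) = 0.37 ⇒ λ = −ln(0.37)/33.17 = 0.0299744.
P(X > 12.9) = e^(−0.0299744·12.9) = e^(−0.38667) ≈ 0.679.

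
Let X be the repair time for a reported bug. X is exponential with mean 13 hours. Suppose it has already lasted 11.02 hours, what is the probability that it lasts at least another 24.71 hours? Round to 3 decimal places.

The rate is λ = 1/13 = 0.0769231 per hour.
P(X > s+t | X > s) = e^(−λ(s+t))/e^(−λs) = e^(−λt), independent of s = 11.02.
P(X > 24.71) = e^(−1.9008) ≈ 0.149.

0.149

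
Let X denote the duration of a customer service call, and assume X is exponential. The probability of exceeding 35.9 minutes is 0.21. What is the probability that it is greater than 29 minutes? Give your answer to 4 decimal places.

0.2835

e^(−λ·35.9) = 0.21 ⇒ λ = −ln(0.21)/35.9 = 0.0434721.
P(X > 29) = e^(−0.0434721·29) = e^(−1.2607) ≈ 0.2835.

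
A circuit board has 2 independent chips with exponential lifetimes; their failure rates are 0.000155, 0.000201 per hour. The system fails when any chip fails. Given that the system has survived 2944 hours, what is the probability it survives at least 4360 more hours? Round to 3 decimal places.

Time to first failure ~ Exp(Σλ) with Σλ = 0.000356.
By memorylessness, P(T > 2944+4360 | T > 2944) = P(T > 4360) = e^(−0.000356·4360) ≈ 0.212.

0.212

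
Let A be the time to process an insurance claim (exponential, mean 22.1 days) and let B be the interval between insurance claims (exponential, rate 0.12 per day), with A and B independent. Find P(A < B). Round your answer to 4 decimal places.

0.2738

λ_1 = 1/22.1 = 0.0452489, λ_2 = 0.12.
For independent exponentials, P(A < B) = λ_1/(λ_1+λ_2) = 0.0452489/0.165249 ≈ 0.2738.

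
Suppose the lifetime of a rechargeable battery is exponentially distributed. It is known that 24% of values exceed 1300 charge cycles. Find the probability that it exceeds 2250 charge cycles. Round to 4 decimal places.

0.0846

e^(−λ·1300) = 0.24 ⇒ λ = −ln(0.24)/1300 = 0.00109778.
P(X > 2250) = e^(−0.00109778·2250) = e^(−2.47) ≈ 0.0846.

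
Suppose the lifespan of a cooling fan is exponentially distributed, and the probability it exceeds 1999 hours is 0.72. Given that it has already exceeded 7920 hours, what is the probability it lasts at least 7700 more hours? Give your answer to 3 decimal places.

0.282

From e^(−λ·1999) = 0.72, λ = −ln(0.72)/1999 = 0.000164334.
Memoryless: P(X > 7920+7700 | X > 7920) = P(X > 7700) = e^(−0.000164334·7700) ≈ 0.282.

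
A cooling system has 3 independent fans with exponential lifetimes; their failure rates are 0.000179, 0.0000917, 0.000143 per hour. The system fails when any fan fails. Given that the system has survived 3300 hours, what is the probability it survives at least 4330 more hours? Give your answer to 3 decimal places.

Time to first failure ~ Exp(Σλ) with Σλ = 0.0004137.
By memorylessness, P(T > 3300+4330 | T > 3300) = P(T > 4330) = e^(−0.0004137·4330) ≈ 0.167.

0.167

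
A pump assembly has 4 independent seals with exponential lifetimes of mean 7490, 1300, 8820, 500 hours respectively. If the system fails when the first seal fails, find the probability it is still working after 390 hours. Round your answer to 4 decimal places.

The first failure time is exponential with rate Σλ_i = 1/7490 + 1/1300 + 1/8820 + 1/500 = 0.00301612 per hour.
P(min > 390) = e^(−0.00301612·390) = e^(−1.1763) ≈ 0.3084.

0.3084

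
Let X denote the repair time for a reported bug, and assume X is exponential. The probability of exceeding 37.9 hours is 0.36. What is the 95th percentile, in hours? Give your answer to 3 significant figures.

111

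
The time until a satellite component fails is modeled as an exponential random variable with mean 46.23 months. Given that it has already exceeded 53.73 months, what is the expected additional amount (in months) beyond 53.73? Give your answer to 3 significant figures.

46.2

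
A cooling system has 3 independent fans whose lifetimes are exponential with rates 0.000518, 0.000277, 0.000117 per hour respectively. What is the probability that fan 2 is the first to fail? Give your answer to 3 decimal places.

The time to first failure is exponential with rate Σλ = 0.000518 + 0.000277 + 0.000117 = 0.000912.
P(fan 2 first) = λ_2/Σλ = 0.000277/0.000912 ≈ 0.304.

0.304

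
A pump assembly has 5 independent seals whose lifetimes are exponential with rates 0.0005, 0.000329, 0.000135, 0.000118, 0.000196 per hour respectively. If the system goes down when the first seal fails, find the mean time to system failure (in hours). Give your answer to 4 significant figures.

782.5

The time to first failure is exponential with rate Σλ = 0.0005 + 0.000329 + 0.000135 + 0.000118 + 0.000196 = 0.001278.
E[min] = 1/Σλ = 1/0.001278 = 782.473 hours.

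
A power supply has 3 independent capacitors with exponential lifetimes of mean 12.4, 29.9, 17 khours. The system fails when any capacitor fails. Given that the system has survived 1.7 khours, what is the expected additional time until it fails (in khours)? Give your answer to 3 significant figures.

5.78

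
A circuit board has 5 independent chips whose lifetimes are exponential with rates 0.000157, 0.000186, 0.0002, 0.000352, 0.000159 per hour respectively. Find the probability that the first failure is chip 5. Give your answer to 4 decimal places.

The time to first failure is exponential with rate Σλ = 0.000157 + 0.000186 + 0.0002 + 0.000352 + 0.000159 = 0.001054.
P(chip 5 first) = λ_5/Σλ = 0.000159/0.001054 ≈ 0.1509.

0.1509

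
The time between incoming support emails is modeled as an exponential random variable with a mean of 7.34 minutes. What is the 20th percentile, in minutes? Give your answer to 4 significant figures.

1.638

The rate is λ = 1/7.34 = 0.13624 per minute.
Set 1 − e^(−λt) = 0.2, so t = −ln(0.8)/λ = 0.22314/0.13624 ≈ 1.63787 minutes.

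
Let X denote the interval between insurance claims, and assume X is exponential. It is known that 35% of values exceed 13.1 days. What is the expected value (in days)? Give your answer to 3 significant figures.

12.5

e^(−λ·13.1) = 0.35 ⇒ λ = −ln(0.35)/13.1 = 0.0801391.
Mean = 1/λ = 12.4783 days.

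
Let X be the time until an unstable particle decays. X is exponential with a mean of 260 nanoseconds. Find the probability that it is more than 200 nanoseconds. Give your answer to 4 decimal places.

0.4634

The rate is λ = 1/260 = 0.00384615 per nanosecond.
P(X > 200) = e^(−λ·200) = e^(−0.76923) ≈ 0.4634.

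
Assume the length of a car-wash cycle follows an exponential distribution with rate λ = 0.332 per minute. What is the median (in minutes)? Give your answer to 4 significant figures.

2.088

Set 1 − e^(−λt) = 0.5, so t = −ln(0.5)/λ = 0.69315/0.332 ≈ 2.08779 minutes.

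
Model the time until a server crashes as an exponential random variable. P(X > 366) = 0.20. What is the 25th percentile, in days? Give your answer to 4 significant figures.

e^(−λ·366) = 0.20 ⇒ λ = −ln(0.20)/366 = 0.00439737.
25th percentile: 1 − e^(−λt) = 0.25, t = −ln(0.75)/λ = 65.4214 days.

65.42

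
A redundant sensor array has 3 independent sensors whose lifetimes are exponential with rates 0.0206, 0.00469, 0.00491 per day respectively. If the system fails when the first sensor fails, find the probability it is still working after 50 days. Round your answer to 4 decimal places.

The time to first failure is exponential with rate Σλ = 0.0206 + 0.00469 + 0.00491 = 0.0302.
P(min > 50) = e^(−0.0302·50) = e^(−1.51) ≈ 0.2209.

0.2209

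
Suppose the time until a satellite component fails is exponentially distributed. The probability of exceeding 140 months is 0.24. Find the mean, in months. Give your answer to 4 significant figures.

98.10

e^(−λ·140) = 0.24 ⇒ λ = −ln(0.24)/140 = 0.0101937.
Mean = 1/λ = 98.0999 months.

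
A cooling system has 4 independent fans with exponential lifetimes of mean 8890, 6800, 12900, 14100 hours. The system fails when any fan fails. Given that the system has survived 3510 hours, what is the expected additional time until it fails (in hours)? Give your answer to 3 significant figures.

2450

First-failure rate Σλ = 1/8890 + 1/6800 + 1/12900 + 1/14100 = 0.000407986.
By memorylessness the expected residual is 1/Σλ = 2451.06 hours, regardless of the 3510 already elapsed.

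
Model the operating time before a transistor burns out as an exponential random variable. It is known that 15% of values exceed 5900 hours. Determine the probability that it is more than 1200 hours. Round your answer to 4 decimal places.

0.6799

e^(−λ·5900) = 0.15 ⇒ λ = −ln(0.15)/5900 = 0.000321546.
P(X > 1200) = e^(−0.000321546·1200) = e^(−0.38585) ≈ 0.6799.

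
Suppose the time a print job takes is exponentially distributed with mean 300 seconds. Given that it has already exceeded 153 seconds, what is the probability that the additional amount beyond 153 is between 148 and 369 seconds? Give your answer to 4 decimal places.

0.3183

The rate is λ = 1/300 = 0.00333333 per second.
Memoryless: the residual past 153 is again Exp(λ).
P(148 < residual < 369) = e^(−λ·148) − e^(−λ·369) = 0.61059 − 0.29229 ≈ 0.3183.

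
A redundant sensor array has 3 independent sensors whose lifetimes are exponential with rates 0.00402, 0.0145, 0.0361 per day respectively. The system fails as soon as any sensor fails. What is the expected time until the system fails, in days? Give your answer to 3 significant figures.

18.3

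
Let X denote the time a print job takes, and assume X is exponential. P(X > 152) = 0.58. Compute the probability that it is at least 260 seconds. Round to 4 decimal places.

0.3939

e^(−λ·152) = 0.58 ⇒ λ = −ln(0.58)/152 = 0.00358373.
P(X > 260) = e^(−0.00358373·260) = e^(−0.93177) ≈ 0.3939.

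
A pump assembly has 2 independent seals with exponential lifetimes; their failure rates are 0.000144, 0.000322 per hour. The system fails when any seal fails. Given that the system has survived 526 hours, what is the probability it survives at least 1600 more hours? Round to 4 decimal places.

Time to first failure ~ Exp(Σλ) with Σλ = 0.000466.
By memorylessness, P(T > 526+1600 | T > 526) = P(T > 1600) = e^(−0.000466·1600) ≈ 0.4744.

0.4744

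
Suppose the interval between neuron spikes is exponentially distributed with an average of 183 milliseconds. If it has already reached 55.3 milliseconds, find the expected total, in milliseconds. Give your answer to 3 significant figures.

238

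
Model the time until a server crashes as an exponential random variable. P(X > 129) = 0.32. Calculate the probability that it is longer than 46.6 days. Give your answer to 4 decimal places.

0.6626

e^(−λ·129) = 0.32 ⇒ λ = −ln(0.32)/129 = 0.00883282.
P(X > 46.6) = e^(−0.00883282·46.6) = e^(−0.41161) ≈ 0.6626.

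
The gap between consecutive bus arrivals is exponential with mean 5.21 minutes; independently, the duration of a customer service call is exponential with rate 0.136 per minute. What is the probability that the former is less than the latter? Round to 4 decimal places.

λ_1 = 1/5.21 = 0.191939, λ_2 = 0.136.
For independent exponentials, P(the former < the latter) = λ_1/(λ_1+λ_2) = 0.191939/0.327939 ≈ 0.5853.

0.5853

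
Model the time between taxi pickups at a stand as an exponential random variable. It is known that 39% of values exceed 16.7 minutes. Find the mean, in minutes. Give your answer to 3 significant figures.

17.7

e^(−λ·16.7) = 0.39 ⇒ λ = −ln(0.39)/16.7 = 0.0563837.
Mean = 1/λ = 17.7356 minutes.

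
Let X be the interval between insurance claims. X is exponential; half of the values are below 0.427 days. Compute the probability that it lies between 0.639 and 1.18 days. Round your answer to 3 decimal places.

0.207

For an exponential, median = ln(2)/λ, so λ = ln 2 / 0.427 = 1.6233 per day.
P(0.639 < X < 1.18) = e^(−λ·0.639) − e^(−λ·1.18) = 0.35442 − 0.14727 ≈ 0.207.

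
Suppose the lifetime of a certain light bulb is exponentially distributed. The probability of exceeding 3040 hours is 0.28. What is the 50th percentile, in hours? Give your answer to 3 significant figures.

1660

e^(−λ·3040) = 0.28 ⇒ λ = −ln(0.28)/3040 = 0.000418739.
50th percentile: 1 − e^(−λt) = 0.5, t = −ln(0.5)/λ = 1655.32 hours.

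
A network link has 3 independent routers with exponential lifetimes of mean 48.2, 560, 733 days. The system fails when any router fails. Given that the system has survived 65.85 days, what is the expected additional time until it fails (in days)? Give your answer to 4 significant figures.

41.85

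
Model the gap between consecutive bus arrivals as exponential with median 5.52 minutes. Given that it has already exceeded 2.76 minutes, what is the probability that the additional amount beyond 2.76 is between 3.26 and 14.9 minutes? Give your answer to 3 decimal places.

0.510

For an exponential, median = ln(2)/λ, so λ = ln 2 / 5.52 = 0.12557 per minute.
Memoryless: the residual past 2.76 is again Exp(λ).
P(3.26 < residual < 14.9) = e^(−λ·3.26) − e^(−λ·14.9) = 0.66408 − 0.15397 ≈ 0.510.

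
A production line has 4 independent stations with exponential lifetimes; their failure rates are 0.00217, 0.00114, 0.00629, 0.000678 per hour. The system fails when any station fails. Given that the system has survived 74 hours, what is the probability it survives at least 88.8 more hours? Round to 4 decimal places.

Time to first failure ~ Exp(Σλ) with Σλ = 0.010278.
By memorylessness, P(T > 74+88.8 | T > 74) = P(T > 88.8) = e^(−0.010278·88.8) ≈ 0.4014.

0.4014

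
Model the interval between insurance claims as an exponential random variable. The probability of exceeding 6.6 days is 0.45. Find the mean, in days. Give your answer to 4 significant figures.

e^(−λ·6.6) = 0.45 ⇒ λ = −ln(0.45)/6.6 = 0.120986.
Mean = 1/λ = 8.26542 days.

8.265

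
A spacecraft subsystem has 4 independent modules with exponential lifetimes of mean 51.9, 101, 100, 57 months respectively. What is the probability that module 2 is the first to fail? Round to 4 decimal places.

Rates: λ_i = 1/mean_i → 0.0192678, 0.00990099, 0.01, 0.0175439; Σλ = 0.0567127.
P(module 2 first) = λ_2/Σλ = 0.00990099/0.0567127 ≈ 0.1746.

0.1746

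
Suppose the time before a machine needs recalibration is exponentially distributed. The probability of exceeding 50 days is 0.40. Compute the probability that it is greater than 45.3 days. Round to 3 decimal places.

e^(−λ·50) = 0.40 ⇒ λ = −ln(0.40)/50 = 0.0183258.
P(X > 45.3) = e^(−0.0183258·45.3) = e^(−0.83016) ≈ 0.436.

0.436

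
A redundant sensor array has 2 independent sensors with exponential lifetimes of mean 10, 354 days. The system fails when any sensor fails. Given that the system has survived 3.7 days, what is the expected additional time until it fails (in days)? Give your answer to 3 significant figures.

9.73

First-failure rate Σλ = 1/10 + 1/354 = 0.102825.
By memorylessness the expected residual is 1/Σλ = 9.72527 days, regardless of the 3.7 already elapsed.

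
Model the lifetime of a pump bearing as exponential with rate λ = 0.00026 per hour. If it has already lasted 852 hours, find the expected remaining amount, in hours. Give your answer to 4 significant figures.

By memorylessness, the remaining amount past any threshold is again Exp(λ) with mean 1/λ = 3846.15 hours.

3846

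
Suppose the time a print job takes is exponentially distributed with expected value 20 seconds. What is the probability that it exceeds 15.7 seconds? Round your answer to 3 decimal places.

0.456

The rate is λ = 1/20 = 0.05 per second.
P(X > 15.7) = e^(−λ·15.7) = e^(−0.785) ≈ 0.456.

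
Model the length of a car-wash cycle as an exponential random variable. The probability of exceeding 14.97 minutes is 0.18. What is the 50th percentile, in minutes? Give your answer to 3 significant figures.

e^(−λ·14.97) = 0.18 ⇒ λ = −ln(0.18)/14.97 = 0.114549.
50th percentile: 1 − e^(−λt) = 0.5, t = −ln(0.5)/λ = 6.0511 minutes.

6.05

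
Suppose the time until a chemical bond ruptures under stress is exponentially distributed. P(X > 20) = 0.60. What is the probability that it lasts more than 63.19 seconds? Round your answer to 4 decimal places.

e^(−λ·20) = 0.60 ⇒ λ = −ln(0.60)/20 = 0.0255413.
P(X > 63.19) = e^(−0.0255413·63.19) = e^(−1.614) ≈ 0.1991.

0.1991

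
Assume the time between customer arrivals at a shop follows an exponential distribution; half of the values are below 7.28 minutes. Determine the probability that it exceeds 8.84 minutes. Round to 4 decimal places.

0.4310

For an exponential, median = ln(2)/λ, so λ = ln 2 / 7.28 = 0.0952125 per minute.
P(X > 8.84) = e^(−λ·8.84) = e^(−0.84168) ≈ 0.4310.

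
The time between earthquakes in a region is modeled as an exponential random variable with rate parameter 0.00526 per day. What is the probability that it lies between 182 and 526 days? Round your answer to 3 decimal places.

0.321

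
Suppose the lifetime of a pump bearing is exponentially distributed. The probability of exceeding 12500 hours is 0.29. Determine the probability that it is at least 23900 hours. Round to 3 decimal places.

e^(−λ·12500) = 0.29 ⇒ λ = −ln(0.29)/12500 = 0.0000990299.
P(X > 23900) = e^(−0.0000990299·23900) = e^(−2.3668) ≈ 0.094.

0.094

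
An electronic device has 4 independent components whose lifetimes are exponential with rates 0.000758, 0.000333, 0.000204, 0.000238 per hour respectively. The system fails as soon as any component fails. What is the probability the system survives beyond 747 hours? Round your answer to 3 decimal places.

0.318

The time to first failure is exponential with rate Σλ = 0.000758 + 0.000333 + 0.000204 + 0.000238 = 0.001533.
P(min > 747) = e^(−0.001533·747) = e^(−1.1452) ≈ 0.318.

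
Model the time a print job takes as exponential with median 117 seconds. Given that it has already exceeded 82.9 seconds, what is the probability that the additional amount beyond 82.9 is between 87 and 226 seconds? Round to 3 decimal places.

0.335

For an exponential, median = ln(2)/λ, so λ = ln 2 / 117 = 0.00592433 per second.
Memoryless: the residual past 82.9 is again Exp(λ).
P(87 < residual < 226) = e^(−λ·87) − e^(−λ·226) = 0.59725 − 0.26213 ≈ 0.335.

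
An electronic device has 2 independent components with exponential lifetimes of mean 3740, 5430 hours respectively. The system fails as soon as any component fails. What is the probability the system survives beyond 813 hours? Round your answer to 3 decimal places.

0.693

The first failure time is exponential with rate Σλ_i = 1/3740 + 1/5430 = 0.000451542 per hour.
P(min > 813) = e^(−0.000451542·813) = e^(−0.3671) ≈ 0.693.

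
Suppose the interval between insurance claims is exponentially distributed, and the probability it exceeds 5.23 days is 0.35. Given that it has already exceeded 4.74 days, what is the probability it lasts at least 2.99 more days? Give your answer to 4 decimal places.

0.5487

From e^(−λ·5.23) = 0.35, λ = −ln(0.35)/5.23 = 0.200731.
Memoryless: P(X > 4.74+2.99 | X > 4.74) = P(X > 2.99) = e^(−0.200731·2.99) ≈ 0.5487.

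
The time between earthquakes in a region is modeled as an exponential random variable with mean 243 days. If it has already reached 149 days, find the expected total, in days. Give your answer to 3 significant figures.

392

The rate is λ = 1/243 = 0.00411523 per day.
By memorylessness, E[X | X > 149] = 149 + 1/λ = 149 + 243 = 392 days.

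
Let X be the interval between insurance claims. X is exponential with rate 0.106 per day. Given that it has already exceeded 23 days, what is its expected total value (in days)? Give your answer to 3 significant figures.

By memorylessness, E[X | X > 23] = 23 + 1/λ = 23 + 9.43396 = 32.434 days.

32.4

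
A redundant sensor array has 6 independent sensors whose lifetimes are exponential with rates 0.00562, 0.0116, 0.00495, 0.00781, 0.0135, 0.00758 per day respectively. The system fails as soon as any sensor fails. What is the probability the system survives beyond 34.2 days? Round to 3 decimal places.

0.174

The time to first failure is exponential with rate Σλ = 0.00562 + 0.0116 + 0.00495 + 0.00781 + 0.0135 + 0.00758 = 0.05106.
P(min > 34.2) = e^(−0.05106·34.2) = e^(−1.7463) ≈ 0.174.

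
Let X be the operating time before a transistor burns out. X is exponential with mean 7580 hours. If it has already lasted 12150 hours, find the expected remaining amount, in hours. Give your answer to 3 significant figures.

7580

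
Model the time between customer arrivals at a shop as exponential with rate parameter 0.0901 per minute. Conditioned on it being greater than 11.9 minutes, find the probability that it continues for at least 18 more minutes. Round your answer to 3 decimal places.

0.198

P(X > s+t | X > s) = e^(−λ(s+t))/e^(−λs) = e^(−λt), independent of s = 11.9.
P(X > 18) = e^(−1.6218) ≈ 0.198.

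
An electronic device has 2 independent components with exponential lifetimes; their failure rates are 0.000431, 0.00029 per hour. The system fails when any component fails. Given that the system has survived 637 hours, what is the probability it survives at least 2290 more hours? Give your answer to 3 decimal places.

Time to first failure ~ Exp(Σλ) with Σλ = 0.000721.
By memorylessness, P(T > 637+2290 | T > 637) = P(T > 2290) = e^(−0.000721·2290) ≈ 0.192.

0.192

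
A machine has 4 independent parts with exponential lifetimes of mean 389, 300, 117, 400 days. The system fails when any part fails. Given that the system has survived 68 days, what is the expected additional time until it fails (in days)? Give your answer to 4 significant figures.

First-failure rate Σλ = 1/389 + 1/300 + 1/117 + 1/400 = 0.016951.
By memorylessness the expected residual is 1/Σλ = 58.9934 days, regardless of the 68 already elapsed.

58.99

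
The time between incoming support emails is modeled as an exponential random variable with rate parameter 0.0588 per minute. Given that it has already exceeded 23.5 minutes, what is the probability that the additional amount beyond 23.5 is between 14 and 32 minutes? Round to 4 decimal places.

Memoryless: the residual past 23.5 is again Exp(λ).
P(14 < residual < 32) = e^(−λ·14) − e^(−λ·32) = 0.43902 − 0.15235 ≈ 0.2867.

0.2867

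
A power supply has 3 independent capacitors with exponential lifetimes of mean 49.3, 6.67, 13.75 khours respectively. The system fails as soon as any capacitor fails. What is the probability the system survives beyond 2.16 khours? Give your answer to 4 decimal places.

The first failure time is exponential with rate Σλ_i = 1/49.3 + 1/6.67 + 1/13.75 = 0.242936 per khour.
P(min > 2.16) = e^(−0.242936·2.16) = e^(−0.52474) ≈ 0.5917.

0.5917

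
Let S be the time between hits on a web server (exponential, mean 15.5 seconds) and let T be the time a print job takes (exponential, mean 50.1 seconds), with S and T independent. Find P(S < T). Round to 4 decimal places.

0.7637

λ_1 = 1/15.5 = 0.0645161, λ_2 = 1/50.1 = 0.0199601.
For independent exponentials, P(S < T) = λ_1/(λ_1+λ_2) = 0.0645161/0.0844762 ≈ 0.7637.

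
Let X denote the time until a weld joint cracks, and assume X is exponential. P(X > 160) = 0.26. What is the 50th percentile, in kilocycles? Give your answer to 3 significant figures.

e^(−λ·160) = 0.26 ⇒ λ = −ln(0.26)/160 = 0.00841921.
50th percentile: 1 − e^(−λt) = 0.5, t = −ln(0.5)/λ = 82.3292 kilocycles.

82.3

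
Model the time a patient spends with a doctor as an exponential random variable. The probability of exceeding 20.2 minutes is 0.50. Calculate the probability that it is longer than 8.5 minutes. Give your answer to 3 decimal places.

0.747

e^(−λ·20.2) = 0.50 ⇒ λ = −ln(0.50)/20.2 = 0.0343142.
P(X > 8.5) = e^(−0.0343142·8.5) = e^(−0.29167) ≈ 0.747.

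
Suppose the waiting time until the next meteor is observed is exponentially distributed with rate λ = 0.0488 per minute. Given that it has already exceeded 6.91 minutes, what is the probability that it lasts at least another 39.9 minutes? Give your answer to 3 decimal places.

0.143

P(X > s+t | X > s) = e^(−λ(s+t))/e^(−λs) = e^(−λt), independent of s = 6.91.
P(X > 39.9) = e^(−1.9471) ≈ 0.143.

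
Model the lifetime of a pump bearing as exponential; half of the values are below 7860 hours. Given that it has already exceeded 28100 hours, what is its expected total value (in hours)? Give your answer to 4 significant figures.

39440

For an exponential, median = ln(2)/λ, so λ = ln 2 / 7860 = 0.0000881867 per hour.
By memorylessness, E[X | X > 28100] = 28100 + 1/λ = 28100 + 11339.6 = 39439.6 hours.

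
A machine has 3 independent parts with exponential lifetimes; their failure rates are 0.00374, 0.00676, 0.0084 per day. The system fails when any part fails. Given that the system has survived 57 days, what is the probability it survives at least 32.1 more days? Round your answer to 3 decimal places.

0.545

Time to first failure ~ Exp(Σλ) with Σλ = 0.0189.
By memorylessness, P(T > 57+32.1 | T > 57) = P(T > 32.1) = e^(−0.0189·32.1) ≈ 0.545.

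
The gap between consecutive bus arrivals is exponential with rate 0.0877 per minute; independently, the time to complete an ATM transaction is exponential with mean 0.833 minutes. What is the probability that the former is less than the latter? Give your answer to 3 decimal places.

0.068

λ_1 = 0.0877, λ_2 = 1/0.833 = 1.20048.
For independent exponentials, P(the former < the latter) = λ_1/(λ_1+λ_2) = 0.0877/1.28818 ≈ 0.068.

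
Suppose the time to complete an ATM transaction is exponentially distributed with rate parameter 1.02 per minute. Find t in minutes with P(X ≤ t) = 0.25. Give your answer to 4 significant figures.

Set 1 − e^(−λt) = 0.25, so t = −ln(0.75)/λ = 0.28768/1.02 ≈ 0.282041 minutes.

0.2820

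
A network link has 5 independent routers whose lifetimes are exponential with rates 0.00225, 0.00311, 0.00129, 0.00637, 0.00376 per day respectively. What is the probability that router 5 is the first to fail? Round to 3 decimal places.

The time to first failure is exponential with rate Σλ = 0.00225 + 0.00311 + 0.00129 + 0.00637 + 0.00376 = 0.01678.
P(router 5 first) = λ_5/Σλ = 0.00376/0.01678 ≈ 0.224.

0.224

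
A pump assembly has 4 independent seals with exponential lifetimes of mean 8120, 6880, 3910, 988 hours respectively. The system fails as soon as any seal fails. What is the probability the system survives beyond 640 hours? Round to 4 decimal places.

The first failure time is exponential with rate Σλ_i = 1/8120 + 1/6880 + 1/3910 + 1/988 = 0.0015364 per hour.
P(min > 640) = e^(−0.0015364·640) = e^(−0.9833) ≈ 0.3741.

0.3741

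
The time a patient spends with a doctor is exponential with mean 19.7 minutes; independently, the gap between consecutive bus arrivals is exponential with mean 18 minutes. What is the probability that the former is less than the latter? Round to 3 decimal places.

0.477

λ_1 = 1/19.7 = 0.0507614, λ_2 = 1/18 = 0.0555556.
For independent exponentials, P(the former < the latter) = λ_1/(λ_1+λ_2) = 0.0507614/0.106317 ≈ 0.477.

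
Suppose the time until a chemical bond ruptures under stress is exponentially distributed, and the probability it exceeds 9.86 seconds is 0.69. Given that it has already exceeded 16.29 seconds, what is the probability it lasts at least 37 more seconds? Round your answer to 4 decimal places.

From e^(−λ·9.86) = 0.69, λ = −ln(0.69)/9.86 = 0.0376332.
Memoryless: P(X > 16.29+37 | X > 16.29) = P(X > 37) = e^(−0.0376332·37) ≈ 0.2485.

0.2485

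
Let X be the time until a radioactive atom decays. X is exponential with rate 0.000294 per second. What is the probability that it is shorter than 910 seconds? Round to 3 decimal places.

P(X ≤ 910) = 1 − e^(−λ·910) = 1 − e^(−0.26754) ≈ 0.235.

0.235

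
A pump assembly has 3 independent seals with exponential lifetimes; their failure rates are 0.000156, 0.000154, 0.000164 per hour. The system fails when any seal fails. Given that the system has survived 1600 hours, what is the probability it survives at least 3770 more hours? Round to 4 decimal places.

Time to first failure ~ Exp(Σλ) with Σλ = 0.000474.
By memorylessness, P(T > 1600+3770 | T > 1600) = P(T > 3770) = e^(−0.000474·3770) ≈ 0.1675.

0.1675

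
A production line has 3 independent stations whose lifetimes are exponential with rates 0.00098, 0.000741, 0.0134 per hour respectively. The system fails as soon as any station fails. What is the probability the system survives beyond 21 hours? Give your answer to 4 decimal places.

The time to first failure is exponential with rate Σλ = 0.00098 + 0.000741 + 0.0134 = 0.015121.
P(min > 21) = e^(−0.015121·21) = e^(−0.31754) ≈ 0.7279.

0.7279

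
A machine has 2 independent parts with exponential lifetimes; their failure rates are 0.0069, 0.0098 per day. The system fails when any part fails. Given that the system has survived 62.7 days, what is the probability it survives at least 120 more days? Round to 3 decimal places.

Time to first failure ~ Exp(Σλ) with Σλ = 0.0167.
By memorylessness, P(T > 62.7+120 | T > 62.7) = P(T > 120) = e^(−0.0167·120) ≈ 0.135.

0.135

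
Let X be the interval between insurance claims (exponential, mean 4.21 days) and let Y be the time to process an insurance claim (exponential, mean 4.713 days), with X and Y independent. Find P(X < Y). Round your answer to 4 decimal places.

λ_1 = 1/4.21 = 0.23753, λ_2 = 1/4.713 = 0.212179.
For independent exponentials, P(X < Y) = λ_1/(λ_1+λ_2) = 0.23753/0.449709 ≈ 0.5282.

0.5282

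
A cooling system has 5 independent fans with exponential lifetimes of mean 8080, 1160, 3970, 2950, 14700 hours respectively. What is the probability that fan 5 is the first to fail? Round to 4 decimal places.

0.0414

Rates: λ_i = 1/mean_i → 0.000123762, 0.000862069, 0.000251889, 0.000338983, 0.0000680272; Σλ = 0.00164473.
P(fan 5 first) = λ_5/Σλ = 0.0000680272/0.00164473 ≈ 0.0414.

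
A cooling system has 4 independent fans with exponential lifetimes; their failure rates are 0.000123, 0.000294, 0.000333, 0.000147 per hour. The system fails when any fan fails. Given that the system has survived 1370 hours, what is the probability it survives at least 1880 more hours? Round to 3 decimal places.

0.185

Time to first failure ~ Exp(Σλ) with Σλ = 0.000897.
By memorylessness, P(T > 1370+1880 | T > 1370) = P(T > 1880) = e^(−0.000897·1880) ≈ 0.185.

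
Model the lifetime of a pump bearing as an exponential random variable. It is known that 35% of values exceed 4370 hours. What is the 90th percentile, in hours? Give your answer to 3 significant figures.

e^(−λ·4370) = 0.35 ⇒ λ = −ln(0.35)/4370 = 0.000240234.
90th percentile: 1 − e^(−λt) = 0.9, t = −ln(0.1)/λ = 9584.76 hours.

9580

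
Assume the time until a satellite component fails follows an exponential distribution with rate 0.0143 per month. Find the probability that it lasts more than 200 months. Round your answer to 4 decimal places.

0.0573

P(X > 200) = e^(−λ·200) = e^(−2.86) ≈ 0.0573.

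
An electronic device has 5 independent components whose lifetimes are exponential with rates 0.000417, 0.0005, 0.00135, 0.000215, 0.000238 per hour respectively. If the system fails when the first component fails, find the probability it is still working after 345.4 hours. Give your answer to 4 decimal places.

0.3908

The time to first failure is exponential with rate Σλ = 0.000417 + 0.0005 + 0.00135 + 0.000215 + 0.000238 = 0.00272.
P(min > 345.4) = e^(−0.00272·345.4) = e^(−0.93949) ≈ 0.3908.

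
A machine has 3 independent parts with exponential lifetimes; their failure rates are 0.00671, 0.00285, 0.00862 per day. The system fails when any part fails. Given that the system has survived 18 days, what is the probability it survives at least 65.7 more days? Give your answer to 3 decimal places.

0.303

Time to first failure ~ Exp(Σλ) with Σλ = 0.01818.
By memorylessness, P(T > 18+65.7 | T > 18) = P(T > 65.7) = e^(−0.01818·65.7) ≈ 0.303.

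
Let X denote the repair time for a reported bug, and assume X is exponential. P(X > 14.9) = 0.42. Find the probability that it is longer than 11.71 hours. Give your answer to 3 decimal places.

0.506

e^(−λ·14.9) = 0.42 ⇒ λ = −ln(0.42)/14.9 = 0.0582215.
P(X > 11.71) = e^(−0.0582215·11.71) = e^(−0.68177) ≈ 0.506.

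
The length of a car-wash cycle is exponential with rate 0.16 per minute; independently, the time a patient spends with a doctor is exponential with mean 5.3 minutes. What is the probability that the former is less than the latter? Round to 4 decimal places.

0.4589

λ_1 = 0.16, λ_2 = 1/5.3 = 0.188679.
For independent exponentials, P(the former < the latter) = λ_1/(λ_1+λ_2) = 0.16/0.348679 ≈ 0.4589.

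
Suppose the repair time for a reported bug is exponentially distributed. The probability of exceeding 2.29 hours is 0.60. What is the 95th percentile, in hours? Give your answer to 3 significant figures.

e^(−λ·2.29) = 0.60 ⇒ λ = −ln(0.60)/2.29 = 0.223068.
95th percentile: 1 − e^(−λt) = 0.95, t = −ln(0.05)/λ = 13.4297 hours.

13.4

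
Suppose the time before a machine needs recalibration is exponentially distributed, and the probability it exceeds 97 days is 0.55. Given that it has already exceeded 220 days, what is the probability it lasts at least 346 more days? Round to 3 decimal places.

From e^(−λ·97) = 0.55, λ = −ln(0.55)/97 = 0.00616327.
Memoryless: P(X > 220+346 | X > 220) = P(X > 346) = e^(−0.00616327·346) ≈ 0.119.

0.119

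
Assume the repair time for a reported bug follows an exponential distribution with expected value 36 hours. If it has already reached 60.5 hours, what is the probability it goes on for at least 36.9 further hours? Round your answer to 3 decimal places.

0.359

The rate is λ = 1/36 = 0.0277778 per hour.
By the memoryless property, P(X > 60.5+36.9 | X > 60.5) = P(X > 36.9).
P(X > 36.9) = e^(−1.025) ≈ 0.359.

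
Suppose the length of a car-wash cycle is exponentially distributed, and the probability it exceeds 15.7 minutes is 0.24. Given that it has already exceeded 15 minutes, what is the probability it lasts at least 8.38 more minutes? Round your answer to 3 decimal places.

From e^(−λ·15.7) = 0.24, λ = −ln(0.24)/15.7 = 0.0908991.
Memoryless: P(X > 15+8.38 | X > 15) = P(X > 8.38) = e^(−0.0908991·8.38) ≈ 0.467.

0.467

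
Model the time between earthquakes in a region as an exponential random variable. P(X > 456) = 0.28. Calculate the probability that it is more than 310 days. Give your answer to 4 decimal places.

0.4209

e^(−λ·456) = 0.28 ⇒ λ = −ln(0.28)/456 = 0.00279159.
P(X > 310) = e^(−0.00279159·310) = e^(−0.86539) ≈ 0.4209.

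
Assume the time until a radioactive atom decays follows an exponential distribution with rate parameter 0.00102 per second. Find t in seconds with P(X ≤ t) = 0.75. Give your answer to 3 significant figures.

Set 1 − e^(−λt) = 0.75, so t = −ln(0.25)/λ = 1.3863/0.00102 ≈ 1359.11 seconds.

1360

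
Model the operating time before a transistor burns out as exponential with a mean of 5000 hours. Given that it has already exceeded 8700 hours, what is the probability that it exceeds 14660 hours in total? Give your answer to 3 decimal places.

0.304

The rate is λ = 1/5000 = 0.0002 per hour.
By the memoryless property, P(X > 8700+5960 | X > 8700) = P(X > 5960).
P(X > 5960) = e^(−1.192) ≈ 0.304.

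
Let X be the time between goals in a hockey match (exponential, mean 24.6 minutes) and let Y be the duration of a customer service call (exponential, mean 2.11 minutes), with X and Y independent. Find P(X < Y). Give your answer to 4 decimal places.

0.0790

λ_1 = 1/24.6 = 0.0406504, λ_2 = 1/2.11 = 0.473934.
For independent exponentials, P(X < Y) = λ_1/(λ_1+λ_2) = 0.0406504/0.514584 ≈ 0.0790.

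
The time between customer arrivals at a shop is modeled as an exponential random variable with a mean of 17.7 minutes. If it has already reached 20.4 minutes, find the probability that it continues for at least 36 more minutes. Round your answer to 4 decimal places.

0.1308

The rate is λ = 1/17.7 = 0.0564972 per minute.
The exponential is memoryless, so the remaining time is again Exp(λ): the condition X > 20.4 is irrelevant.
P(X > 36) = e^(−2.0339) ≈ 0.1308.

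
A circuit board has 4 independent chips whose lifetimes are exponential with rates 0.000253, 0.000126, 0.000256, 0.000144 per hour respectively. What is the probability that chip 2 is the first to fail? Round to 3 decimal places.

0.162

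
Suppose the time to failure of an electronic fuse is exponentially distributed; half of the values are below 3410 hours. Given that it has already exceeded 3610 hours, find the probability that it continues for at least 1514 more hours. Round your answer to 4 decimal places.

0.7351

For an exponential, median = ln(2)/λ, so λ = ln 2 / 3410 = 0.000203269 per hour.
By the memoryless property, P(X > 3610+1514 | X > 3610) = P(X > 1514).
P(X > 1514) = e^(−0.30775) ≈ 0.7351.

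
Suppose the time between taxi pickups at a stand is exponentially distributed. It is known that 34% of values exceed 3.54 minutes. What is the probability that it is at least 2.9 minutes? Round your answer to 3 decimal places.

e^(−λ·3.54) = 0.34 ⇒ λ = −ln(0.34)/3.54 = 0.304748.
P(X > 2.9) = e^(−0.304748·2.9) = e^(−0.88377) ≈ 0.413.

0.413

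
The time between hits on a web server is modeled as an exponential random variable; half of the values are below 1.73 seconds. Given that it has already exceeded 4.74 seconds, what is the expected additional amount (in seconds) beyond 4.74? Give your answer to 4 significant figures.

For an exponential, median = ln(2)/λ, so λ = ln 2 / 1.73 = 0.400663 per second.
By memorylessness, the remaining amount past any threshold is again Exp(λ) with mean 1/λ = 2.49586 seconds.

2.496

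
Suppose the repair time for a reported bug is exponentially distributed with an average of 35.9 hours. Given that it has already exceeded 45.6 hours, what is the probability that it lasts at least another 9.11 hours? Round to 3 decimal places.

The rate is λ = 1/35.9 = 0.0278552 per hour.
The exponential is memoryless, so the remaining time is again Exp(λ): the condition X > 45.6 is irrelevant.
P(X > 9.11) = e^(−0.25376) ≈ 0.776.

0.776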